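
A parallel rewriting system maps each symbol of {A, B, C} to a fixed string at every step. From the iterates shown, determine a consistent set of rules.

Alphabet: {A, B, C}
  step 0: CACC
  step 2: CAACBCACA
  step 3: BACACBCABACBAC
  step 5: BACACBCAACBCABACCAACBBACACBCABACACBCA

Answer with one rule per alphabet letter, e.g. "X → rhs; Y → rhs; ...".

A->AC, B->CA, C->B

  step 2 ⇒ step 3: CAACBCACA ⇒ B·AC·AC·B·CA·B·AC·B·AC
    A ↦ AC
    B ↦ CA
    C ↦ B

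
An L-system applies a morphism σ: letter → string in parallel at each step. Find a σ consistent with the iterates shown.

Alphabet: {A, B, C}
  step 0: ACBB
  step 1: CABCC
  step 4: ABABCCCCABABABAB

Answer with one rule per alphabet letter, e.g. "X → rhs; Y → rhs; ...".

A->C, B->C, C->AB

  step 0 ⇒ step 1: ACBB ⇒ C·AB·C·C
    A ↦ C
    B ↦ C
    C ↦ AB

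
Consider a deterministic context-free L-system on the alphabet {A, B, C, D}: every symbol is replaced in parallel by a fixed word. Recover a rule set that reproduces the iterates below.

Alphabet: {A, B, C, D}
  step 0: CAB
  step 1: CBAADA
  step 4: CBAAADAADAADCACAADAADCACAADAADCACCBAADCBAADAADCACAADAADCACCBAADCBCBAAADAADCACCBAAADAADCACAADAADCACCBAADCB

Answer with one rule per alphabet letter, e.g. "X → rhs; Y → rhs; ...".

A->AAD, B->A, C->CB, D->CAC

  step 0 ⇒ step 1: CAB ⇒ CB·AAD·A
    A ↦ AAD
    B ↦ A
    C ↦ CB
    D ↦ CAC  (constrained at step 1)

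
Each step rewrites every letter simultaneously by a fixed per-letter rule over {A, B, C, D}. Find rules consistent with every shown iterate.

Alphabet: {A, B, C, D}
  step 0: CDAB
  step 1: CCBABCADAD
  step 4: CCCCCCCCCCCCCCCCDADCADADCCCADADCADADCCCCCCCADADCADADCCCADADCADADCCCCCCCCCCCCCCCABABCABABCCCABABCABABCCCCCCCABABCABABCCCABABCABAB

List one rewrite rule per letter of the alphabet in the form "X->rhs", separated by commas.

  step 0 ⇒ step 1: CDAB ⇒ CC·BAB·CA·DAD
    A ↦ CA
    B ↦ DAD
    C ↦ CC
    D ↦ BAB

A->CA, B->DAD, C->CC, D->BAB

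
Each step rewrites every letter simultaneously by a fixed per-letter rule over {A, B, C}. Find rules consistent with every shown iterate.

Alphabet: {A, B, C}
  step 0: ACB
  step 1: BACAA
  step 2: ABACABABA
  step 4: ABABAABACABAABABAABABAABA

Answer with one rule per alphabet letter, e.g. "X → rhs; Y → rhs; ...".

A->BA, B->A, C->CA

  step 1 ⇒ step 2: BACAA ⇒ A·BA·CA·BA·BA
    A ↦ BA
    B ↦ A
    C ↦ CA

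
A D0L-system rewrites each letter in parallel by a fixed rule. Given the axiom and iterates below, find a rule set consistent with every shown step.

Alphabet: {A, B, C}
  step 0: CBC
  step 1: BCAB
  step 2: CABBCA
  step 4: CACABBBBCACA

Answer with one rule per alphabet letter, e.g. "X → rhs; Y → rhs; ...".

A->B, B->CA, C->B

  step 1 ⇒ step 2: BCAB ⇒ CA·B·B·CA
    A ↦ B
    B ↦ CA
    C ↦ B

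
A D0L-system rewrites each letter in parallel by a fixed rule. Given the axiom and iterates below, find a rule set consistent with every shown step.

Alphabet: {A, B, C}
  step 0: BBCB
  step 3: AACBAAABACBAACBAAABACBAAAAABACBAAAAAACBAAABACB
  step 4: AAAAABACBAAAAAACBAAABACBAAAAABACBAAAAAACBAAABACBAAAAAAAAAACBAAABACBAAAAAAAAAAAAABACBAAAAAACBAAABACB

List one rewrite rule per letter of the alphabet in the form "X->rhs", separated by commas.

  step 3 ⇒ step 4: AACBAAABACBAACBAAABACBAAAAABACBAAAAAACBAAABACB ⇒ AA·AA·ABA·CB·AA·AA·AA·CB·AA·ABA·CB·AA·AA·ABA·CB·AA·AA·AA·CB·AA·ABA·CB·AA·AA·AA·AA·AA·CB·AA·ABA·CB·AA·AA·AA·AA·AA·AA·ABA·CB·AA·AA·AA·CB·AA·ABA·CB
    A ↦ AA
    B ↦ CB
    C ↦ ABA

A->AA, B->CB, C->ABA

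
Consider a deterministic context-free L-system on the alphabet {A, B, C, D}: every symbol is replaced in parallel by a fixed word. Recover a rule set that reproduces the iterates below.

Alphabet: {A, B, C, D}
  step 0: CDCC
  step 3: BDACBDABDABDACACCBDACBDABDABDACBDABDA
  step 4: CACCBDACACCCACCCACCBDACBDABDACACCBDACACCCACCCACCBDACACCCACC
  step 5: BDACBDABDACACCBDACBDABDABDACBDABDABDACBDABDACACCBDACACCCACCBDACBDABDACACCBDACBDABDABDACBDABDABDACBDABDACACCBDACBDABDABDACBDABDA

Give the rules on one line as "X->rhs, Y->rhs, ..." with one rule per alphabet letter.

A->C, B->C, C->BDA, D->AC

  step 4 ⇒ step 5: CACCBDACACCCACCCACCBDACBDABDACACCBDACACCCACCCACCBDACACCCACC ⇒ BDA·C·BDA·BDA·C·AC·C·BDA·C·BDA·BDA·BDA·C·BDA·BDA·BDA·C·BDA·BDA·C·AC·C·BDA·C·AC·C·C·AC·C·BDA·C·BDA·BDA·C·AC·C·BDA·C·BDA·BDA·BDA·C·BDA·BDA·BDA·C·BDA·BDA·C·AC·C·BDA·C·BDA·BDA·BDA·C·BDA·BDA
    A ↦ C
    B ↦ C
    C ↦ BDA
    D ↦ AC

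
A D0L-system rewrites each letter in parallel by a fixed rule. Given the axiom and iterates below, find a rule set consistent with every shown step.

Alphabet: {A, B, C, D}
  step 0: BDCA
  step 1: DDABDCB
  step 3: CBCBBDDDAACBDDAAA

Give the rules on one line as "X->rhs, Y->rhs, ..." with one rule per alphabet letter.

A->CB, B->DD, C->BD, D->A

  step 0 ⇒ step 1: BDCA ⇒ DD·A·BD·CB
    A ↦ CB
    B ↦ DD
    C ↦ BD
    D ↦ A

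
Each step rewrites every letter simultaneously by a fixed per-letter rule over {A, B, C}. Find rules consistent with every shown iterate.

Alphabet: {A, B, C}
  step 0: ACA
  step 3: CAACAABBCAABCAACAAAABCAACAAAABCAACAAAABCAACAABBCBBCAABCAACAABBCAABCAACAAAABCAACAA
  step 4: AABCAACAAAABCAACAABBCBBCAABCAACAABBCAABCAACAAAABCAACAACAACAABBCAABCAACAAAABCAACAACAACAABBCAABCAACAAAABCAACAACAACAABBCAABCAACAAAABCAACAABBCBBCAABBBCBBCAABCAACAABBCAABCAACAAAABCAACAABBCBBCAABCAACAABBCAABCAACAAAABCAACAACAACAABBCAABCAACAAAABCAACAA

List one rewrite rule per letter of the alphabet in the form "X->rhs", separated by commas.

  step 3 ⇒ step 4: CAACAABBCAABCAACAAAABCAACAAAABCAACAAAABCAACAABBCBBCAABCAACAABBCAABCAACAAAABCAACAA ⇒ AAB·CAA·CAA·AAB·CAA·CAA·BBC·BBC·AAB·CAA·CAA·BBC·AAB·CAA·CAA·AAB·CAA·CAA·CAA·CAA·BBC·AAB·CAA·CAA·AAB·CAA·CAA·CAA·CAA·BBC·AAB·CAA·CAA·AAB·CAA·CAA·CAA·CAA·BBC·AAB·CAA·CAA·AAB·CAA·CAA·BBC·BBC·AAB·BBC·BBC·AAB·CAA·CAA·BBC·AAB·CAA·CAA·AAB·CAA·CAA·BBC·BBC·AAB·CAA·CAA·BBC·AAB·CAA·CAA·AAB·CAA·CAA·CAA·CAA·BBC·AAB·CAA·CAA·AAB·CAA·CAA
    A ↦ CAA
    B ↦ BBC
    C ↦ AAB

A->CAA, B->BBC, C->AAB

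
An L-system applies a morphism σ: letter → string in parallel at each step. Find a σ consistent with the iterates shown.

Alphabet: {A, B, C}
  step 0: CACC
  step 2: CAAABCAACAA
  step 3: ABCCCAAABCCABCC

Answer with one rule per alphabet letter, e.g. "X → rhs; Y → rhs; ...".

  step 2 ⇒ step 3: CAAABCAACAA ⇒ AB·C·C·C·AA·AB·C·C·AB·C·C
    A ↦ C
    B ↦ AA
    C ↦ AB

A->C, B->AA, C->AB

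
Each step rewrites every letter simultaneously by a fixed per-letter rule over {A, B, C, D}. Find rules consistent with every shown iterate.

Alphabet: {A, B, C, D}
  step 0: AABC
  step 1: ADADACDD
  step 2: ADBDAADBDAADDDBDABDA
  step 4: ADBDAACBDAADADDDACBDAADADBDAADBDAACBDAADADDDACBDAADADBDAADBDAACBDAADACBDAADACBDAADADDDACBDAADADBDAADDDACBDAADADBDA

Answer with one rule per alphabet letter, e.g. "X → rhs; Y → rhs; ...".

  step 1 ⇒ step 2: ADADACDD ⇒ AD·BDA·AD·BDA·AD·DD·BDA·BDA
    A ↦ AD
    C ↦ DD
    D ↦ BDA
  step 0 ⇒ step 1: AABC ⇒ AD·AD·AC·DD
    B ↦ AC

A->AD, B->AC, C->DD, D->BDA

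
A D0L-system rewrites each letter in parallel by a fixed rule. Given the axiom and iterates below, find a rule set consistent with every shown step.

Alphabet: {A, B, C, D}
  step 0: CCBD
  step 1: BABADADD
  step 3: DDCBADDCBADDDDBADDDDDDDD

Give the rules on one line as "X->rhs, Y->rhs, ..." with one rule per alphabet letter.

  step 0 ⇒ step 1: CCBD ⇒ BA·BA·DA·DD
    B ↦ DA
    C ↦ BA
    D ↦ DD
    A ↦ C  (constrained at step 1)

A->C, B->DA, C->BA, D->DD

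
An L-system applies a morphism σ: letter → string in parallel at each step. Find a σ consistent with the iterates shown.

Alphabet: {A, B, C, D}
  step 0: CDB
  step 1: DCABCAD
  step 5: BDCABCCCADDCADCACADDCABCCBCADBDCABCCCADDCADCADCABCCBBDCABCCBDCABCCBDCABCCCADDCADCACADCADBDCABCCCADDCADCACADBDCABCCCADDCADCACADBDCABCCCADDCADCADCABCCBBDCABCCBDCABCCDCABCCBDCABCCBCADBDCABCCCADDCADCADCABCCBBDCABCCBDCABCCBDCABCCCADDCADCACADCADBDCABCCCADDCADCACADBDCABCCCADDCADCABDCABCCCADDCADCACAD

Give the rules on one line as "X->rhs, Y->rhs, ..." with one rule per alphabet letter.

  step 0 ⇒ step 1: CDB ⇒ DCA·B·CAD
    B ↦ CAD
    C ↦ DCA
    D ↦ B
    A ↦ BCC  (constrained at step 1)

A->BCC, B->CAD, C->DCA, D->B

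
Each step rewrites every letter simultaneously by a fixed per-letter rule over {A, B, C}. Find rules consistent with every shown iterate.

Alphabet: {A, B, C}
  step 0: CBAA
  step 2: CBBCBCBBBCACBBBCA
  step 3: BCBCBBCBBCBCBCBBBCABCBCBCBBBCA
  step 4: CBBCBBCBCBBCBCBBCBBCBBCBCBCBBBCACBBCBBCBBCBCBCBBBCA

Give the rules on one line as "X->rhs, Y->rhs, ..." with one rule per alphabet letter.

A->BCA, B->CB, C->B

  step 3 ⇒ step 4: BCBCBBCBBCBCBCBBBCABCBCBCBBBCA ⇒ CB·B·CB·B·CB·CB·B·CB·CB·B·CB·B·CB·B·CB·CB·CB·B·BCA·CB·B·CB·B·CB·B·CB·CB·CB·B·BCA
    A ↦ BCA
    B ↦ CB
    C ↦ B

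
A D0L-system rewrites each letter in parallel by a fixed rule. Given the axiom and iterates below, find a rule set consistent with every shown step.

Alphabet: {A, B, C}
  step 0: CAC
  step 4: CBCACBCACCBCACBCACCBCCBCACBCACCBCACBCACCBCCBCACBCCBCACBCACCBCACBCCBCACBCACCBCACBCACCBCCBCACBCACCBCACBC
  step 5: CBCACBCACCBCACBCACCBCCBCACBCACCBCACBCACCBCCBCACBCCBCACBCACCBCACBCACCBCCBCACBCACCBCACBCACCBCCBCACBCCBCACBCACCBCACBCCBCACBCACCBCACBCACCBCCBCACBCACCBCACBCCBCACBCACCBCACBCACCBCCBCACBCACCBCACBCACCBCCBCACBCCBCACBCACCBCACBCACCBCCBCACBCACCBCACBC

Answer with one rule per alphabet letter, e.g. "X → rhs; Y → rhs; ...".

A->AC, B->A, C->CBC

  step 4 ⇒ step 5: CBCACBCACCBCACBCACCBCCBCACBCACCBCACBCACCBCCBCACBCCBCACBCACCBCACBCCBCACBCACCBCACBCACCBCCBCACBCACCBCACBC ⇒ CBC·A·CBC·AC·CBC·A·CBC·AC·CBC·CBC·A·CBC·AC·CBC·A·CBC·AC·CBC·CBC·A·CBC·CBC·A·CBC·AC·CBC·A·CBC·AC·CBC·CBC·A·CBC·AC·CBC·A·CBC·AC·CBC·CBC·A·CBC·CBC·A·CBC·AC·CBC·A·CBC·CBC·A·CBC·AC·CBC·A·CBC·AC·CBC·CBC·A·CBC·AC·CBC·A·CBC·CBC·A·CBC·AC·CBC·A·CBC·AC·CBC·CBC·A·CBC·AC·CBC·A·CBC·AC·CBC·CBC·A·CBC·CBC·A·CBC·AC·CBC·A·CBC·AC·CBC·CBC·A·CBC·AC·CBC·A·CBC
    A ↦ AC
    B ↦ A
    C ↦ CBC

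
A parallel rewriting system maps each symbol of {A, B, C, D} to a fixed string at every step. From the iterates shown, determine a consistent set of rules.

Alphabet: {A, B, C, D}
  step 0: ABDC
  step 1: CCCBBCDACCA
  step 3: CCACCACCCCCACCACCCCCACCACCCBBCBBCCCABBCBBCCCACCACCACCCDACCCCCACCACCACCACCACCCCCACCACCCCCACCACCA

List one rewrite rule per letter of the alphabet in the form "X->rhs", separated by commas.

  step 0 ⇒ step 1: ABDC ⇒ CCC·BBC·DA·CCA
    A ↦ CCC
    B ↦ BBC
    C ↦ CCA
    D ↦ DA

A->CCC, B->BBC, C->CCA, D->DA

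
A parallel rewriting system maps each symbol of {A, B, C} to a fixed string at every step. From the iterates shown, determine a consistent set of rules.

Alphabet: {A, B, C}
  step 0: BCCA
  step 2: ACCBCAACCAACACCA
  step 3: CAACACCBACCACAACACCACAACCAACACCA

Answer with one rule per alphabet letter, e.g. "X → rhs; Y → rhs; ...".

  step 2 ⇒ step 3: ACCBCAACCAACACCA ⇒ CA·AC·AC·CB·AC·CA·CA·AC·AC·CA·CA·AC·CA·AC·AC·CA
    A ↦ CA
    B ↦ CB
    C ↦ AC

A->CA, B->CB, C->AC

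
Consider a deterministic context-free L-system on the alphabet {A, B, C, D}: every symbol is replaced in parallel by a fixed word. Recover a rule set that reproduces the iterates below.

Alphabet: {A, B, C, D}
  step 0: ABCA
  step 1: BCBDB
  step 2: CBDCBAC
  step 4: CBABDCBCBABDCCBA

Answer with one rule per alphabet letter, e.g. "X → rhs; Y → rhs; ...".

  step 1 ⇒ step 2: BCBDB ⇒ C·BD·C·BA·C
    B ↦ C
    C ↦ BD
    D ↦ BA
  step 0 ⇒ step 1: ABCA ⇒ B·C·BD·B
    A ↦ B

A->B, B->C, C->BD, D->BA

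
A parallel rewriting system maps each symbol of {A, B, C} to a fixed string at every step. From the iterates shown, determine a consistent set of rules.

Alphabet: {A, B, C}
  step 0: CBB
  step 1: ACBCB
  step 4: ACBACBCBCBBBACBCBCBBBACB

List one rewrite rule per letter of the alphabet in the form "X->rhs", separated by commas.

  step 0 ⇒ step 1: CBB ⇒ A·CB·CB
    B ↦ CB
    C ↦ A
    A ↦ BB  (constrained at step 1)

A->BB, B->CB, C->A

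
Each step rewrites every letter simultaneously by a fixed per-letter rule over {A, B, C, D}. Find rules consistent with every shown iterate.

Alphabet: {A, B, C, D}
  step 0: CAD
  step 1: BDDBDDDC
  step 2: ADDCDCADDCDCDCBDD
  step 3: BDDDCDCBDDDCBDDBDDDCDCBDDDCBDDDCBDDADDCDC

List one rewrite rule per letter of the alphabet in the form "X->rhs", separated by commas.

A->BDD, B->AD, C->BDD, D->DC

  step 2 ⇒ step 3: ADDCDCADDCDCDCBDD ⇒ BDD·DC·DC·BDD·DC·BDD·BDD·DC·DC·BDD·DC·BDD·DC·BDD·AD·DC·DC
    A ↦ BDD
    B ↦ AD
    C ↦ BDD
    D ↦ DC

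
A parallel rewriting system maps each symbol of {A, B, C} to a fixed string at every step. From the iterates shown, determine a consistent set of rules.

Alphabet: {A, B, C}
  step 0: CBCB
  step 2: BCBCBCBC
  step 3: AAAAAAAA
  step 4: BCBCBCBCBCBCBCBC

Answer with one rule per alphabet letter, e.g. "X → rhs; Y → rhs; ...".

  step 3 ⇒ step 4: AAAAAAAA ⇒ BC·BC·BC·BC·BC·BC·BC·BC
    A ↦ BC
  step 2 ⇒ step 3: BCBCBCBC ⇒ A·A·A·A·A·A·A·A
    B ↦ A
  step 2 ⇒ step 3: BCBCBCBC ⇒ A·A·A·A·A·A·A·A
    C ↦ A

A->BC, B->A, C->A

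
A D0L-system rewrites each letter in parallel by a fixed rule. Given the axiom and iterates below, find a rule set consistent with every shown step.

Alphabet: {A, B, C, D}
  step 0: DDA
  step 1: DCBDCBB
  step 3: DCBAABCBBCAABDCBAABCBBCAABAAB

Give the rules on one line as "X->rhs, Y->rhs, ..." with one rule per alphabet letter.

A->B, B->C, C->AAB, D->DCB

  step 0 ⇒ step 1: DDA ⇒ DCB·DCB·B
    A ↦ B
    D ↦ DCB
    B ↦ C  (constrained at step 1)
    C ↦ AAB  (constrained at step 1)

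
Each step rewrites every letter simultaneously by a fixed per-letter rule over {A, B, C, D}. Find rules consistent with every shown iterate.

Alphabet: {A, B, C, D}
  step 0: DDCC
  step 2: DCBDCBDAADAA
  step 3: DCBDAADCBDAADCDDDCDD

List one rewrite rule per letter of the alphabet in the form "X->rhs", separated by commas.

A->D, B->DAA, C->B, D->DC

  step 2 ⇒ step 3: DCBDCBDAADAA ⇒ DC·B·DAA·DC·B·DAA·DC·D·D·DC·D·D
    A ↦ D
    B ↦ DAA
    C ↦ B
    D ↦ DC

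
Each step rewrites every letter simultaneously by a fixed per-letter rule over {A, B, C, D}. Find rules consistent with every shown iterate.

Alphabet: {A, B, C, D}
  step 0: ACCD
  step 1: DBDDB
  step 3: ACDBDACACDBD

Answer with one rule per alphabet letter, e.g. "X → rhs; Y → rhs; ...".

A->DB, B->AC, C->D, D->B

  step 0 ⇒ step 1: ACCD ⇒ DB·D·D·B
    A ↦ DB
    C ↦ D
    D ↦ B
    B ↦ AC  (constrained at step 1)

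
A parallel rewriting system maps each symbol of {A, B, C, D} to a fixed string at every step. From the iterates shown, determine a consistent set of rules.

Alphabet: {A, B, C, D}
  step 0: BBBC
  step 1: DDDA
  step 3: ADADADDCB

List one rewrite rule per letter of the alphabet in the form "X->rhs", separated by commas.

  step 0 ⇒ step 1: BBBC ⇒ D·D·D·A
    B ↦ D
    C ↦ A
    A ↦ BD  (constrained at step 1)
    D ↦ CB  (constrained at step 1)

A->BD, B->D, C->A, D->CB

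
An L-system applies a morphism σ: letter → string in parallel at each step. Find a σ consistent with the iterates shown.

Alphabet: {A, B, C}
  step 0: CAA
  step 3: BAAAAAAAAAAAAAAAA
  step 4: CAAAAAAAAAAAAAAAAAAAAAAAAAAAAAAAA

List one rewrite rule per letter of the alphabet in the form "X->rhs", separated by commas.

  step 3 ⇒ step 4: BAAAAAAAAAAAAAAAA ⇒ C·AA·AA·AA·AA·AA·AA·AA·AA·AA·AA·AA·AA·AA·AA·AA·AA
    A ↦ AA
    B ↦ C
    C ↦ B  (constrained at step 0)

A->AA, B->C, C->B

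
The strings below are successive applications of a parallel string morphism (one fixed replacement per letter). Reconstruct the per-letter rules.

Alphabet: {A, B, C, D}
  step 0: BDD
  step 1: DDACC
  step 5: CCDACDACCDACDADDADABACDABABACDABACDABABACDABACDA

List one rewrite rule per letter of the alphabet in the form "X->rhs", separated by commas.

A->DA, B->DDA, C->BA, D->C

  step 0 ⇒ step 1: BDD ⇒ DDA·C·C
    B ↦ DDA
    D ↦ C
    A ↦ DA  (constrained at step 1)
    C ↦ BA  (constrained at step 1)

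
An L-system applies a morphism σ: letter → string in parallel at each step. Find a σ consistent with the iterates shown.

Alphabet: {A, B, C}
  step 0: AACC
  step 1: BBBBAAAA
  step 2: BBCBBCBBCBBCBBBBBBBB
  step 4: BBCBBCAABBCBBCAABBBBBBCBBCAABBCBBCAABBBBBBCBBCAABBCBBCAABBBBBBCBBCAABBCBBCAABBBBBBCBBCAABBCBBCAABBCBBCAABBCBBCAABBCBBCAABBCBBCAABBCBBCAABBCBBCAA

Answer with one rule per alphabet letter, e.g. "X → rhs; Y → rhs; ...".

  step 1 ⇒ step 2: BBBBAAAA ⇒ BBC·BBC·BBC·BBC·BB·BB·BB·BB
    A ↦ BB
    B ↦ BBC
  step 0 ⇒ step 1: AACC ⇒ BB·BB·AA·AA
    C ↦ AA

A->BB, B->BBC, C->AA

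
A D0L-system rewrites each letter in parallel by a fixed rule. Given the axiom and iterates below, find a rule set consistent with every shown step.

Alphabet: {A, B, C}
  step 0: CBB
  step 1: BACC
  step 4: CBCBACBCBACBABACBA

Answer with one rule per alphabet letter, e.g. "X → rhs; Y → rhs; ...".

A->BC, B->C, C->BA

  step 0 ⇒ step 1: CBB ⇒ BA·C·C
    B ↦ C
    C ↦ BA
    A ↦ BC  (constrained at step 1)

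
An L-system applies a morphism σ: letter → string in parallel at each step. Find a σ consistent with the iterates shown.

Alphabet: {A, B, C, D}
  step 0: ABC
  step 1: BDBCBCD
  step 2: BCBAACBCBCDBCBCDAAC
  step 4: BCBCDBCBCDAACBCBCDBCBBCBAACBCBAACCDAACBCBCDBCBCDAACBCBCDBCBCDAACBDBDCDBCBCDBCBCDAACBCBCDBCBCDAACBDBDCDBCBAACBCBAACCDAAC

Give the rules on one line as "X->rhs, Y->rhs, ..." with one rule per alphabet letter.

A->BD, B->BCB, C->CD, D->AAC

  step 1 ⇒ step 2: BDBCBCD ⇒ BCB·AAC·BCB·CD·BCB·CD·AAC
    B ↦ BCB
    C ↦ CD
    D ↦ AAC
  step 0 ⇒ step 1: ABC ⇒ BD·BCB·CD
    A ↦ BD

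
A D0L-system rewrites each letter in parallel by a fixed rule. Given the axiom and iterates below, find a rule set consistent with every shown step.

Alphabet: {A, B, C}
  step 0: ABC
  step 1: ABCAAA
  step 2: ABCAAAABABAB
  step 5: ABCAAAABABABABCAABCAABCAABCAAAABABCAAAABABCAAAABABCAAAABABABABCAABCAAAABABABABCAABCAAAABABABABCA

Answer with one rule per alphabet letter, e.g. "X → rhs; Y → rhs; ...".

A->AB, B->CA, C->AA

  step 1 ⇒ step 2: ABCAAA ⇒ AB·CA·AA·AB·AB·AB
    A ↦ AB
    B ↦ CA
    C ↦ AA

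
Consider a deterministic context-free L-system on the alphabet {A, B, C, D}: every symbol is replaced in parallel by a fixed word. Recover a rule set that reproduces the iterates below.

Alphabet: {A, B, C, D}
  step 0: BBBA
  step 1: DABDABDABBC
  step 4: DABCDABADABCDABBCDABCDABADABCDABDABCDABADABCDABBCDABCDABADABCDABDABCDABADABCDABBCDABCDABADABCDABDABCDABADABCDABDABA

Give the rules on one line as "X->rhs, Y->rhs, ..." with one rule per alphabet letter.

A->BC, B->DAB, C->A, D->DA

  step 0 ⇒ step 1: BBBA ⇒ DAB·DAB·DAB·BC
    A ↦ BC
    B ↦ DAB
    C ↦ A  (constrained at step 1)
    D ↦ DA  (constrained at step 1)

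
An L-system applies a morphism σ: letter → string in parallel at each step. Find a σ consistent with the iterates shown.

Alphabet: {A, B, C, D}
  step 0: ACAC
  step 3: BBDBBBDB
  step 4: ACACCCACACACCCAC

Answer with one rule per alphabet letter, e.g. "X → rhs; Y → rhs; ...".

  step 3 ⇒ step 4: BBDBBBDB ⇒ AC·AC·CC·AC·AC·AC·CC·AC
    B ↦ AC
    D ↦ CC
    A ↦ D  (constrained at step 0)
    C ↦ B  (constrained at step 0)

A->D, B->AC, C->B, D->CC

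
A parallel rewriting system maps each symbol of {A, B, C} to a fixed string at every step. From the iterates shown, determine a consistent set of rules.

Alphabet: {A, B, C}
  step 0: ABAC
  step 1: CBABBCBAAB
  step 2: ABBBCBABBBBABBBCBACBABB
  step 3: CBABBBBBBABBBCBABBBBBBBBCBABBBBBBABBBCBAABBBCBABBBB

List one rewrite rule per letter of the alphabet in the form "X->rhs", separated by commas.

  step 2 ⇒ step 3: ABBBCBABBBBABBBCBACBABB ⇒ CBA·BB·BB·BB·AB·BB·CBA·BB·BB·BB·BB·CBA·BB·BB·BB·AB·BB·CBA·AB·BB·CBA·BB·BB
    A ↦ CBA
    B ↦ BB
    C ↦ AB

A->CBA, B->BB, C->AB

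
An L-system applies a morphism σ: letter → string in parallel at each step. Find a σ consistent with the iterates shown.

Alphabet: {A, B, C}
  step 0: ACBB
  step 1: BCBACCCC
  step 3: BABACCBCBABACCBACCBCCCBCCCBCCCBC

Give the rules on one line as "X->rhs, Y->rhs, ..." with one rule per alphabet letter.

A->BC, B->CC, C->BA

  step 0 ⇒ step 1: ACBB ⇒ BC·BA·CC·CC
    A ↦ BC
    B ↦ CC
    C ↦ BA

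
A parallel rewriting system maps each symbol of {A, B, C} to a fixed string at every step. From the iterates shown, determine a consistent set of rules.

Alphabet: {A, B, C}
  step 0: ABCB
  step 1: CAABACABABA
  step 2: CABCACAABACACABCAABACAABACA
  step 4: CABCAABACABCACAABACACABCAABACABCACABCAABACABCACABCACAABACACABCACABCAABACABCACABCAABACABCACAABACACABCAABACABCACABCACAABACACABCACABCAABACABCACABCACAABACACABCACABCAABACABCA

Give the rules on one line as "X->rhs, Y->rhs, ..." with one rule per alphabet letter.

A->CA, B->ABA, C->CAB

  step 1 ⇒ step 2: CAABACABABA ⇒ CAB·CA·CA·ABA·CA·CAB·CA·ABA·CA·ABA·CA
    A ↦ CA
    B ↦ ABA
    C ↦ CAB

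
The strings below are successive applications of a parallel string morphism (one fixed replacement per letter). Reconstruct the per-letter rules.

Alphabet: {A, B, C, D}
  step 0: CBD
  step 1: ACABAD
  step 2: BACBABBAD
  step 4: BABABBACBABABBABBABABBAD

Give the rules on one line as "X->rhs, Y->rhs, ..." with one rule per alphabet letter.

  step 1 ⇒ step 2: ACABAD ⇒ B·AC·B·AB·B·AD
    A ↦ B
    B ↦ AB
    C ↦ AC
    D ↦ AD

A->B, B->AB, C->AC, D->AD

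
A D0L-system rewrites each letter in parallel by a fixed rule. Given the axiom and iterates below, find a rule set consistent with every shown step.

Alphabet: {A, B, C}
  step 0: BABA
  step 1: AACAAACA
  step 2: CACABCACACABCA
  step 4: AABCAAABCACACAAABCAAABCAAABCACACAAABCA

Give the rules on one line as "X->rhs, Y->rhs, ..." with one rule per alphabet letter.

  step 1 ⇒ step 2: AACAAACA ⇒ CA·CA·B·CA·CA·CA·B·CA
    A ↦ CA
    C ↦ B
  step 0 ⇒ step 1: BABA ⇒ AA·CA·AA·CA
    B ↦ AA

A->CA, B->AA, C->B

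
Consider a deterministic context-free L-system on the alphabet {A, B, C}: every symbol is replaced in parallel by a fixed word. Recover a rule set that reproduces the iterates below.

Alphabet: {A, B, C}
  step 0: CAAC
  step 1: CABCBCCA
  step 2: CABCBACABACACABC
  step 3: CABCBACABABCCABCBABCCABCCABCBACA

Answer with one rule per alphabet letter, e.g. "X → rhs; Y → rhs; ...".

A->BC, B->BA, C->CA

  step 2 ⇒ step 3: CABCBACABACACABC ⇒ CA·BC·BA·CA·BA·BC·CA·BC·BA·BC·CA·BC·CA·BC·BA·CA
    A ↦ BC
    B ↦ BA
    C ↦ CA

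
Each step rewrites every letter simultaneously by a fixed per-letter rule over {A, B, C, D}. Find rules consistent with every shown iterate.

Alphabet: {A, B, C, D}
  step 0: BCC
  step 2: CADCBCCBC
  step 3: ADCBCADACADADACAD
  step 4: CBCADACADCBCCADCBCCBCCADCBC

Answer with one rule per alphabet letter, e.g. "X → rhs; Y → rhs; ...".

  step 3 ⇒ step 4: ADCBCADACADADACAD ⇒ C·BC·AD·AC·AD·C·BC·C·AD·C·BC·C·BC·C·AD·C·BC
    A ↦ C
    B ↦ AC
    C ↦ AD
    D ↦ BC

A->C, B->AC, C->AD, D->BC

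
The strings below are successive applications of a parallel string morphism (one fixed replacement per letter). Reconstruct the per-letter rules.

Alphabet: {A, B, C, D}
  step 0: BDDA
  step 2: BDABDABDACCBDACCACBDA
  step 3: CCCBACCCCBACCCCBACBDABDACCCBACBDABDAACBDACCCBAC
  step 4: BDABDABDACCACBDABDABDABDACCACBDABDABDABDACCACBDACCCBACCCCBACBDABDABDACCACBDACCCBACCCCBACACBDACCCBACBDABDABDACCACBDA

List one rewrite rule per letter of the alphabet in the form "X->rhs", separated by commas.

A->AC, B->CC, C->BDA, D->CB

  step 3 ⇒ step 4: CCCBACCCCBACCCCBACBDABDACCCBACBDABDAACBDACCCBAC ⇒ BDA·BDA·BDA·CC·AC·BDA·BDA·BDA·BDA·CC·AC·BDA·BDA·BDA·BDA·CC·AC·BDA·CC·CB·AC·CC·CB·AC·BDA·BDA·BDA·CC·AC·BDA·CC·CB·AC·CC·CB·AC·AC·BDA·CC·CB·AC·BDA·BDA·BDA·CC·AC·BDA
    A ↦ AC
    B ↦ CC
    C ↦ BDA
    D ↦ CB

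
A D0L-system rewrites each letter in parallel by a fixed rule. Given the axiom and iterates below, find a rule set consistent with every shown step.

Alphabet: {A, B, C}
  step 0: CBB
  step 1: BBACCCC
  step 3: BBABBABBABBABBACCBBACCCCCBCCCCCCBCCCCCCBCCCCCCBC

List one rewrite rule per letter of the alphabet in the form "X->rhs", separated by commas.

  step 0 ⇒ step 1: CBB ⇒ BBA·CC·CC
    B ↦ CC
    C ↦ BBA
    A ↦ CBC  (constrained at step 1)

A->CBC, B->CC, C->BBA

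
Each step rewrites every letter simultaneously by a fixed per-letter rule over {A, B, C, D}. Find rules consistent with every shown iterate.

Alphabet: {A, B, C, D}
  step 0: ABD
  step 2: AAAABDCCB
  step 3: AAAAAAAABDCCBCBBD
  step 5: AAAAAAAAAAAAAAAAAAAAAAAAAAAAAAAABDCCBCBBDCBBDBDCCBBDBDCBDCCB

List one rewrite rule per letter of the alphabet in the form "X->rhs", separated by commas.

A->AA, B->BD, C->CB, D->C

  step 2 ⇒ step 3: AAAABDCCB ⇒ AA·AA·AA·AA·BD·C·CB·CB·BD
    A ↦ AA
    B ↦ BD
    C ↦ CB
    D ↦ C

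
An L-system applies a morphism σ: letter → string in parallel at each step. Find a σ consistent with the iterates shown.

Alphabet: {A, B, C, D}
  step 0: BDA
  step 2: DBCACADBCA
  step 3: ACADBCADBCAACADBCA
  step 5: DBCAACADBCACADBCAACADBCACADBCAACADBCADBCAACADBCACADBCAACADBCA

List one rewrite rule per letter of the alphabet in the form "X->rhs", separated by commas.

A->CA, B->CA, C->DB, D->A

  step 2 ⇒ step 3: DBCACADBCA ⇒ A·CA·DB·CA·DB·CA·A·CA·DB·CA
    A ↦ CA
    B ↦ CA
    C ↦ DB
    D ↦ A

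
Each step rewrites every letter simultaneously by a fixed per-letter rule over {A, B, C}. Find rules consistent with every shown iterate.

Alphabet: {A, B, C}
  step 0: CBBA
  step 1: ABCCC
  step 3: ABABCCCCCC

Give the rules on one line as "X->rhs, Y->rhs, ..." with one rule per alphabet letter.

  step 0 ⇒ step 1: CBBA ⇒ AB·C·C·C
    A ↦ C
    B ↦ C
    C ↦ AB

A->C, B->C, C->AB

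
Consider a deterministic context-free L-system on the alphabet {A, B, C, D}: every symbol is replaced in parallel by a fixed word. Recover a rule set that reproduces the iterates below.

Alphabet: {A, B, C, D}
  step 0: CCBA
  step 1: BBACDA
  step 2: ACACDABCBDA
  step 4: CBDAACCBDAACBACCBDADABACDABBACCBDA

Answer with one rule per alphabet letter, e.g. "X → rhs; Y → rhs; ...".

A->DA, B->AC, C->B, D->CB

  step 1 ⇒ step 2: BBACDA ⇒ AC·AC·DA·B·CB·DA
    A ↦ DA
    B ↦ AC
    C ↦ B
    D ↦ CB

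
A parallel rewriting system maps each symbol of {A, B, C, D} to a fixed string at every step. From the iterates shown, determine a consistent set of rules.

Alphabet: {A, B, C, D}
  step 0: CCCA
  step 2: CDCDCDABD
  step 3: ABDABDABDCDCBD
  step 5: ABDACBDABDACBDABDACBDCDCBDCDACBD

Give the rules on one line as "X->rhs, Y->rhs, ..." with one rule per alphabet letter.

  step 2 ⇒ step 3: CDCDCDABD ⇒ A·BD·A·BD·A·BD·CD·C·BD
    A ↦ CD
    B ↦ C
    C ↦ A
    D ↦ BD

A->CD, B->C, C->A, D->BD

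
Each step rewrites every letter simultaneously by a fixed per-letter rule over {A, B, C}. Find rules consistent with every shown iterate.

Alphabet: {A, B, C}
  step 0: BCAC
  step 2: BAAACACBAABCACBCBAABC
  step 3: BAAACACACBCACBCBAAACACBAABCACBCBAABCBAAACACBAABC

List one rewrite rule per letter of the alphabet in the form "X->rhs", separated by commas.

  step 2 ⇒ step 3: BAAACACBAABCACBCBAABC ⇒ BAA·AC·AC·AC·BC·AC·BC·BAA·AC·AC·BAA·BC·AC·BC·BAA·BC·BAA·AC·AC·BAA·BC
    A ↦ AC
    B ↦ BAA
    C ↦ BC

A->AC, B->BAA, C->BC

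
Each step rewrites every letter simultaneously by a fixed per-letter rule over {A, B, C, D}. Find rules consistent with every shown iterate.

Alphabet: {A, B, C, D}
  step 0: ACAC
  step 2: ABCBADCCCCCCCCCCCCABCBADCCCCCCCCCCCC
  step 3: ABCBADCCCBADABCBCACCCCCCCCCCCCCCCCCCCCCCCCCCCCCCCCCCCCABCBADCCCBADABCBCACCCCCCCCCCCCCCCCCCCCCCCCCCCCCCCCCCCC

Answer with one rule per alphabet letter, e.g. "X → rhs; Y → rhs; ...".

  step 2 ⇒ step 3: ABCBADCCCCCCCCCCCCABCBADCCCCCCCCCCCC ⇒ ABC·BAD·CCC·BAD·ABC·BCA·CCC·CCC·CCC·CCC·CCC·CCC·CCC·CCC·CCC·CCC·CCC·CCC·ABC·BAD·CCC·BAD·ABC·BCA·CCC·CCC·CCC·CCC·CCC·CCC·CCC·CCC·CCC·CCC·CCC·CCC
    A ↦ ABC
    B ↦ BAD
    C ↦ CCC
    D ↦ BCA

A->ABC, B->BAD, C->CCC, D->BCA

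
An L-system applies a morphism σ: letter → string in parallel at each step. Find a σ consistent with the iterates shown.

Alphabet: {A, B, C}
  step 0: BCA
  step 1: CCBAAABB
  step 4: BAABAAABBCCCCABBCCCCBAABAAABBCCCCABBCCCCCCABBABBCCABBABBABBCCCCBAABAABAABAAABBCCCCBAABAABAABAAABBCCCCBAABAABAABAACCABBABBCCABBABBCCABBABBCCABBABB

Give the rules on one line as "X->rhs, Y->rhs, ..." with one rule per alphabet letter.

A->ABB, B->CC, C->BAA

  step 0 ⇒ step 1: BCA ⇒ CC·BAA·ABB
    A ↦ ABB
    B ↦ CC
    C ↦ BAA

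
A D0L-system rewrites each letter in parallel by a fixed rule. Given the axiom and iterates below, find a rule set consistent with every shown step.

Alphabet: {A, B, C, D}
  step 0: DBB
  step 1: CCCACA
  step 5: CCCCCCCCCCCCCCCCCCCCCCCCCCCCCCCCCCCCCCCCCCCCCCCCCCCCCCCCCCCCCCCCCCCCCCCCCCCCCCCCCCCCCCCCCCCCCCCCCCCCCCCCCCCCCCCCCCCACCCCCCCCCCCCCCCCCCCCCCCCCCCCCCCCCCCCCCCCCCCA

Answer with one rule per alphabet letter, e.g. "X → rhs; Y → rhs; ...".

  step 0 ⇒ step 1: DBB ⇒ CC·CA·CA
    B ↦ CA
    D ↦ CC
    A ↦ B  (constrained at step 1)
    C ↦ DDD  (constrained at step 1)

A->B, B->CA, C->DDD, D->CC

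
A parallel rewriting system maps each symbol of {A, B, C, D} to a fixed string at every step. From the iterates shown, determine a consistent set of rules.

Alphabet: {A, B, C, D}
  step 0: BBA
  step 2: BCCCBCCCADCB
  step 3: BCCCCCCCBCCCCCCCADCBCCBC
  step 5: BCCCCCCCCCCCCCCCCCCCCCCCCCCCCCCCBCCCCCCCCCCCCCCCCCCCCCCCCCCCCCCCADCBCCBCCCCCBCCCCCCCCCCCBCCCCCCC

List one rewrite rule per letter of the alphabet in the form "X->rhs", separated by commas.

  step 2 ⇒ step 3: BCCCBCCCADCB ⇒ BC·CC·CC·CC·BC·CC·CC·CC·AD·CB·CC·BC
    A ↦ AD
    B ↦ BC
    C ↦ CC
    D ↦ CB

A->AD, B->BC, C->CC, D->CB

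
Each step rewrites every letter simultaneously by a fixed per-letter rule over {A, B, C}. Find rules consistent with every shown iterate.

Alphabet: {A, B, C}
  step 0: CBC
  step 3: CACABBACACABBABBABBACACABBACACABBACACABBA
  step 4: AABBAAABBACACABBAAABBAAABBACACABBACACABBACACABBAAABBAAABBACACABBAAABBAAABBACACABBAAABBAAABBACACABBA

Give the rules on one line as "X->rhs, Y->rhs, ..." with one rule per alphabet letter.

  step 3 ⇒ step 4: CACABBACACABBABBABBACACABBACACABBACACABBA ⇒ AA·BBA·AA·BBA·CA·CA·BBA·AA·BBA·AA·BBA·CA·CA·BBA·CA·CA·BBA·CA·CA·BBA·AA·BBA·AA·BBA·CA·CA·BBA·AA·BBA·AA·BBA·CA·CA·BBA·AA·BBA·AA·BBA·CA·CA·BBA
    A ↦ BBA
    B ↦ CA
    C ↦ AA

A->BBA, B->CA, C->AA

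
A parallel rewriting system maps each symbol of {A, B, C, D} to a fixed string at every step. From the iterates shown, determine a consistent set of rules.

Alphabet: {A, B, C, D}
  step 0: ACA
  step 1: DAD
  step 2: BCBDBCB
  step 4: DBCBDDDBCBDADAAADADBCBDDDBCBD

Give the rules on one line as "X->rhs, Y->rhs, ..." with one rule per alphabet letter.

A->D, B->ADA, C->A, D->BCB

  step 1 ⇒ step 2: DAD ⇒ BCB·D·BCB
    A ↦ D
    D ↦ BCB
    B ↦ ADA  (constrained at step 2)
  step 0 ⇒ step 1: ACA ⇒ D·A·D
    C ↦ A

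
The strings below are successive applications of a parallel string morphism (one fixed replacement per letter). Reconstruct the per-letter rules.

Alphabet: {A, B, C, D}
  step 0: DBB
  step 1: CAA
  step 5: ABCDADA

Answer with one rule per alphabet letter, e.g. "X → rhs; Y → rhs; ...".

A->D, B->A, C->AB, D->C

  step 0 ⇒ step 1: DBB ⇒ C·A·A
    B ↦ A
    D ↦ C
    A ↦ D  (constrained at step 1)
    C ↦ AB  (constrained at step 1)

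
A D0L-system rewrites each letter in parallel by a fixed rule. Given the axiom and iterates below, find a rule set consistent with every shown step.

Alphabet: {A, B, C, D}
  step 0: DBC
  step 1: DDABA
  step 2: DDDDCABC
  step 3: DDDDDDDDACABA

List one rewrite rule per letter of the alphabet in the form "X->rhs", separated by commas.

A->C, B->AB, C->A, D->DD

  step 2 ⇒ step 3: DDDDCABC ⇒ DD·DD·DD·DD·A·C·AB·A
    A ↦ C
    B ↦ AB
    C ↦ A
    D ↦ DD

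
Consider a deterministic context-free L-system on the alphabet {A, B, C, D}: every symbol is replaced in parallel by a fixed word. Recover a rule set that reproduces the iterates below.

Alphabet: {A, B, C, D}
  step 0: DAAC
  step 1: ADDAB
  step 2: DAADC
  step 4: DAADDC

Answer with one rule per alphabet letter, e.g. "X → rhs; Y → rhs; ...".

A->D, B->C, C->AB, D->A

  step 1 ⇒ step 2: ADDAB ⇒ D·A·A·D·C
    A ↦ D
    B ↦ C
    D ↦ A
  step 0 ⇒ step 1: DAAC ⇒ A·D·D·AB
    C ↦ AB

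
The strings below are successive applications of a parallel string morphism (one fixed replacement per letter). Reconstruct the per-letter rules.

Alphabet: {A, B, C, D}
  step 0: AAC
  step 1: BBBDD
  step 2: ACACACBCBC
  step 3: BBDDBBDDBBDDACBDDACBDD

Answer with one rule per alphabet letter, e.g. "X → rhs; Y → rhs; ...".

A->B, B->AC, C->BDD, D->BC

  step 2 ⇒ step 3: ACACACBCBC ⇒ B·BDD·B·BDD·B·BDD·AC·BDD·AC·BDD
    A ↦ B
    B ↦ AC
    C ↦ BDD
  step 1 ⇒ step 2: BBBDD ⇒ AC·AC·AC·BC·BC
    D ↦ BC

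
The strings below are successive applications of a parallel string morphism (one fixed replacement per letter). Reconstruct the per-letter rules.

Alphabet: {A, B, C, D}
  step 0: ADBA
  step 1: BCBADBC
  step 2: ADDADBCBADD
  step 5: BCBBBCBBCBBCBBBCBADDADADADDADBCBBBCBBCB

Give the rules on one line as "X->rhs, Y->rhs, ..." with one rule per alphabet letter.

A->BC, B->AD, C->D, D->B

  step 1 ⇒ step 2: BCBADBC ⇒ AD·D·AD·BC·B·AD·D
    A ↦ BC
    B ↦ AD
    C ↦ D
    D ↦ B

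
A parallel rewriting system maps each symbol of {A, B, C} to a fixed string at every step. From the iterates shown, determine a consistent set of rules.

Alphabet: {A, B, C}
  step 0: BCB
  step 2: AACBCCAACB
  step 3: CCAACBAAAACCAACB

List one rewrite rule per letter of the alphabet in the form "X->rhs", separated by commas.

  step 2 ⇒ step 3: AACBCCAACB ⇒ C·C·AA·CB·AA·AA·C·C·AA·CB
    A ↦ C
    B ↦ CB
    C ↦ AA

A->C, B->CB, C->AA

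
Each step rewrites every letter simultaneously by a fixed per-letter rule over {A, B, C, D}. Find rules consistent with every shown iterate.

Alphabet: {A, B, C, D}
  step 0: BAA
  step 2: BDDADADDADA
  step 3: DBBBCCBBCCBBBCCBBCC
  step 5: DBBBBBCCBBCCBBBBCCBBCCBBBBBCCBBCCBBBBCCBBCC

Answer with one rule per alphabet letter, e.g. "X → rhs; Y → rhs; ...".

  step 2 ⇒ step 3: BDDADADDADA ⇒ D·B·B·BCC·B·BCC·B·B·BCC·B·BCC
    A ↦ BCC
    B ↦ D
    D ↦ B
    C ↦ DA  (constrained at step 3)

A->BCC, B->D, C->DA, D->B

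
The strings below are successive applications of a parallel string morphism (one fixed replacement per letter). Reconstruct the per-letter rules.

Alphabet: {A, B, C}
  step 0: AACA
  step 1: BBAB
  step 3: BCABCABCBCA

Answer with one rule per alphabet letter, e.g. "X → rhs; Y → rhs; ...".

A->B, B->BC, C->A

  step 0 ⇒ step 1: AACA ⇒ B·B·A·B
    A ↦ B
    C ↦ A
    B ↦ BC  (constrained at step 1)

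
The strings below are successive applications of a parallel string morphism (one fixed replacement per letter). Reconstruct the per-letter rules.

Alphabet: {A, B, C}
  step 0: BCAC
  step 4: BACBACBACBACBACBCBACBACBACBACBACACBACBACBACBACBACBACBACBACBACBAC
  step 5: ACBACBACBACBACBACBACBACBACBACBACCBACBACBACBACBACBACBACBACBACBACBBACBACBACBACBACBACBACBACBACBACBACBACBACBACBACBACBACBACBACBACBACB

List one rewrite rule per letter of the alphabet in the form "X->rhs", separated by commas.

  step 4 ⇒ step 5: BACBACBACBACBACBCBACBACBACBACBACACBACBACBACBACBACBACBACBACBACBAC ⇒ AC·BA·CB·AC·BA·CB·AC·BA·CB·AC·BA·CB·AC·BA·CB·AC·CB·AC·BA·CB·AC·BA·CB·AC·BA·CB·AC·BA·CB·AC·BA·CB·BA·CB·AC·BA·CB·AC·BA·CB·AC·BA·CB·AC·BA·CB·AC·BA·CB·AC·BA·CB·AC·BA·CB·AC·BA·CB·AC·BA·CB·AC·BA·CB
    A ↦ BA
    B ↦ AC
    C ↦ CB

A->BA, B->AC, C->CB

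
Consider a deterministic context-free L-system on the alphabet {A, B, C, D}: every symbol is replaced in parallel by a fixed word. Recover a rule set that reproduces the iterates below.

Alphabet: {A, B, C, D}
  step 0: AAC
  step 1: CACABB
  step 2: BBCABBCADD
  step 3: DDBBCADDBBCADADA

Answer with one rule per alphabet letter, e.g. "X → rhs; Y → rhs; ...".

  step 2 ⇒ step 3: BBCABBCADD ⇒ D·D·BB·CA·D·D·BB·CA·DA·DA
    A ↦ CA
    B ↦ D
    C ↦ BB
    D ↦ DA

A->CA, B->D, C->BB, D->DA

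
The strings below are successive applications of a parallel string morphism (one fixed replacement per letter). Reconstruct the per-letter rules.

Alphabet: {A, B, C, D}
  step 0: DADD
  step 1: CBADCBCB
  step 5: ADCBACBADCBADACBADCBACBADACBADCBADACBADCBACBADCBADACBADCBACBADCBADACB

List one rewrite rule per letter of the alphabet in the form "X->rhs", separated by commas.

  step 0 ⇒ step 1: DADD ⇒ CB·AD·CB·CB
    A ↦ AD
    D ↦ CB
    B ↦ CB  (constrained at step 1)
    C ↦ A  (constrained at step 1)

A->AD, B->CB, C->A, D->CB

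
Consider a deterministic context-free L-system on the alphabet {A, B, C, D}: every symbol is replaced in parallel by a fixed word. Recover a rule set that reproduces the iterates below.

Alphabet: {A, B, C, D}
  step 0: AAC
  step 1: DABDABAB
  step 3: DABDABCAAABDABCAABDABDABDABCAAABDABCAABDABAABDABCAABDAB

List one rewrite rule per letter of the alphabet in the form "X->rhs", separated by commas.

  step 0 ⇒ step 1: AAC ⇒ DAB·DAB·AB
    A ↦ DAB
    C ↦ AB
    B ↦ CA  (constrained at step 1)
    D ↦ AAB  (constrained at step 1)

A->DAB, B->CA, C->AB, D->AAB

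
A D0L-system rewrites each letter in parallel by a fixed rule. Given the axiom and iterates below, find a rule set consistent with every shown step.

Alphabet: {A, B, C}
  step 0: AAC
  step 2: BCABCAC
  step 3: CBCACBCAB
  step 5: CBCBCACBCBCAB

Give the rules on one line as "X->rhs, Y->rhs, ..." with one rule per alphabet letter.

  step 2 ⇒ step 3: BCABCAC ⇒ C·B·CA·C·B·CA·B
    A ↦ CA
    B ↦ C
    C ↦ B

A->CA, B->C, C->B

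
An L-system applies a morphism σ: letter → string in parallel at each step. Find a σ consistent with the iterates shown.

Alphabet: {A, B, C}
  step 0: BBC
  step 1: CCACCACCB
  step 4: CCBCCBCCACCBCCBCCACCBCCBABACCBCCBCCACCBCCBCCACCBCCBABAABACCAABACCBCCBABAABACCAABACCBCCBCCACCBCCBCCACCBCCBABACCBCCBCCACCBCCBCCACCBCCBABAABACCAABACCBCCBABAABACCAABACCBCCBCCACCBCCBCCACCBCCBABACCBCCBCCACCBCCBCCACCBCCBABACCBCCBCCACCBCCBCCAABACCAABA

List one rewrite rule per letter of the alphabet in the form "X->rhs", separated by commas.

A->ABA, B->CCA, C->CCB

  step 0 ⇒ step 1: BBC ⇒ CCA·CCA·CCB
    B ↦ CCA
    C ↦ CCB
    A ↦ ABA  (constrained at step 1)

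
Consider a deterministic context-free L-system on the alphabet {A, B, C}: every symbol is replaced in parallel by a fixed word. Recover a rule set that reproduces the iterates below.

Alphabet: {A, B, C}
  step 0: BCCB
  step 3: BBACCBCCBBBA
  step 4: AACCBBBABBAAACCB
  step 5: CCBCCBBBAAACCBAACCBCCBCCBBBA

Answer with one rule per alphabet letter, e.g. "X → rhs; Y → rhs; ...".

A->CCB, B->A, C->B

  step 4 ⇒ step 5: AACCBBBABBAAACCB ⇒ CCB·CCB·B·B·A·A·A·CCB·A·A·CCB·CCB·CCB·B·B·A
    A ↦ CCB
    B ↦ A
    C ↦ B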